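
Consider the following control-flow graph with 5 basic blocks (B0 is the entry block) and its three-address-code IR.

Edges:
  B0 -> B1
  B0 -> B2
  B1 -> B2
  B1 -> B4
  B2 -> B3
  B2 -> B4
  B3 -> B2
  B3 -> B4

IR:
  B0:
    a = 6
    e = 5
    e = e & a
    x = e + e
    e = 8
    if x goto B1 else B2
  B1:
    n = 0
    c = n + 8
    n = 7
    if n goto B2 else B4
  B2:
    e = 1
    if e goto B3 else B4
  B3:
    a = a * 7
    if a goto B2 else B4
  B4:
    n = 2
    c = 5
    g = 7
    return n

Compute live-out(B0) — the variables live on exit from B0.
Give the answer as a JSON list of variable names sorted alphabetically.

Block summaries:
  B0 def {a,e,x} use ∅
  B1 def {c,n} use ∅
  B2 def {e} use ∅
  B3 def {a} use {a}
  B4 def {c,g,n} use ∅

Liveness:
  live B0: ∅→{a}
  live B1: {a}→{a}
  live B2: {a}→{a}
  live B3: {a}→{a}
  live B4: ∅→∅

live-out(B0) = ["a"]

Answer: ["a"]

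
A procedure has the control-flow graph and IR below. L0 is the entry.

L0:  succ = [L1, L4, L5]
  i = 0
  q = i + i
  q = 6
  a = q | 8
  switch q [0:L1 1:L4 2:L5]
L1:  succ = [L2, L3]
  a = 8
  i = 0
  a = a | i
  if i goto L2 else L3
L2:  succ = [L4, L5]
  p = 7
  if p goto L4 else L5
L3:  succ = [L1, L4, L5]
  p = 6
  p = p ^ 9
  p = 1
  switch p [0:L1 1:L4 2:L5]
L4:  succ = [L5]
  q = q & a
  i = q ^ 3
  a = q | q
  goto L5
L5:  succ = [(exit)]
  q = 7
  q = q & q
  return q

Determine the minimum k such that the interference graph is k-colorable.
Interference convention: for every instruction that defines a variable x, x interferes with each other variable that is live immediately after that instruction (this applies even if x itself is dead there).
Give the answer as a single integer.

Answer: 3

Analysis:
Per-block:
  L0: {a,i,q} / ∅
  L1: {a,i} / ∅
  L2: {p} / ∅
  L3: {p} / ∅
  L4: {a,i,q} / {a,q}
  L5: {q} / ∅

Liveness:
  live L0: ∅→{a,q}
  live L1: {q}→{a,q}
  live L2: {a,q}→{a,q}
  live L3: {a,q}→{a,q}
  live L4: {a,q}→∅
  live L5: ∅→∅

Interfere edges:
  a — {i,p,q}
  i — {a,q}
  p — {a,q}
  q — {a,i,p}

Registers:
  clique {a,i,q} ⇒ need ≥ 3
  3-colouring: R0={a}  R1={q}  R2={i,p}
  χ = 3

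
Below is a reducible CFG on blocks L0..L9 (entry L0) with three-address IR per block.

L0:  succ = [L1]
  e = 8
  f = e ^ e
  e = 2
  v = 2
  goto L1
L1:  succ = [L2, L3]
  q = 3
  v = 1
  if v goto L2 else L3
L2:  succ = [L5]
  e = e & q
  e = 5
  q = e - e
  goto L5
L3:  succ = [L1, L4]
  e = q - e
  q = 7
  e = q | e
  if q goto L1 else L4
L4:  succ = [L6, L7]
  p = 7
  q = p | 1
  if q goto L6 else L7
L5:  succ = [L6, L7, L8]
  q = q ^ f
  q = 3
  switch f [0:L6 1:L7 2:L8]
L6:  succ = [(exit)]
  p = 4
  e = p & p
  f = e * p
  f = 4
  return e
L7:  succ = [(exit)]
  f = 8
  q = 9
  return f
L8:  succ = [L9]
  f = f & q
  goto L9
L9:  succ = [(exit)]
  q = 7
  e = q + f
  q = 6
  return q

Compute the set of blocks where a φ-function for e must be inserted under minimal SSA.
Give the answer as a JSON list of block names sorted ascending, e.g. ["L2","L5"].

Answer: ["L1", "L6", "L7"]

Derivation:
idom tree: L1←L0 L2←L1 L3←L1 L4←L3 L5←L2 L6←L1 L7←L1 L8←L5 L9←L8
Join-block Dom:
  L1: preds {L0,L3}: {L0} ∩ {L0,L1,L3} = {L0}; idom=L0
  L6: preds {L4,L5}: {L0,L1,L3,L4} ∩ {L0,L1,L2,L5} = {L0,L1}; idom=L1
  L7: preds {L4,L5}: {L0,L1,L3,L4} ∩ {L0,L1,L2,L5} = {L0,L1}; idom=L1

Frontier:
  L1←L0: walk · to L0
  L1←L3: walk L3→L1 to L0
  L6←L4: walk L4→L3 to L1
  L6←L5: walk L5→L2 to L1
  L7←L4: walk L4→L3 to L1
  L7←L5: walk L5→L2 to L1
  DF(L0)=∅
  DF(L1)={L1}
  DF(L2)={L6,L7}
  DF(L3)={L1,L6,L7}
  DF(L4)={L6,L7}
  DF(L5)={L6,L7}
  DF(L6)=∅
  DF(L7)=∅
  DF(L8)=∅
  DF(L9)=∅

φ for e: defs {L0,L2,L3,L6,L9}
  DF⁺ = {L1,L6,L7}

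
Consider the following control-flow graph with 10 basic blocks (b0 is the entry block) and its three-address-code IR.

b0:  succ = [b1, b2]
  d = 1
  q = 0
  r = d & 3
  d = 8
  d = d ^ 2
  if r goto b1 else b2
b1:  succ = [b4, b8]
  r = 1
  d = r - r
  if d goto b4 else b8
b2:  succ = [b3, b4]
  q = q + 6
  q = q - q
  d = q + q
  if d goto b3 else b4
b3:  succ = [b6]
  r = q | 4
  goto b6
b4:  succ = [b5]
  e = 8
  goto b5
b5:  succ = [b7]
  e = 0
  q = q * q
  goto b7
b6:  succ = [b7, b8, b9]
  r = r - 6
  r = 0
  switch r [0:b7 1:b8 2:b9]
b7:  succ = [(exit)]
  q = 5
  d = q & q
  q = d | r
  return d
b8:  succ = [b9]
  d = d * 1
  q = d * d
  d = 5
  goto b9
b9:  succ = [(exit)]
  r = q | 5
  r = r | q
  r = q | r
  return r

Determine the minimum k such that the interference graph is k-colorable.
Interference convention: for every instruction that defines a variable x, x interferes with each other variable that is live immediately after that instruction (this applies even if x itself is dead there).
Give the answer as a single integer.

Answer: 3

Working:
Block summaries:
  b0: {d,q,r} / ∅
  b1: {d,r} / ∅
  b2: {d,q} / {q}
  b3: {r} / {q}
  b4: {e} / ∅
  b5: {e,q} / {q}
  b6: {r} / {r}
  b7: {d,q} / {r}
  b8: {d,q} / {d}
  b9: {r} / {q}

Live sets:
  b0: in=∅ out={q,r}
  b1: in={q} out={d,q,r}
  b2: in={q,r} out={d,q,r}
  b3: in={d,q} out={d,q,r}
  b4: in={q,r} out={q,r}
  b5: in={q,r} out={r}
  b6: in={d,q,r} out={d,q,r}
  b7: in={r} out=∅
  b8: in={d} out={q}
  b9: in={q} out=∅

Conflict graph:
  d↔{q,r}
  e↔{q,r}
  q↔{d,e,r}
  r↔{d,e,q}

Registers:
  lower bound: {d,q,r} mutually conflict ⇒ χ ≥ 3
  3-colouring: R0={q}  R1={r}  R2={d,e}
  χ = 3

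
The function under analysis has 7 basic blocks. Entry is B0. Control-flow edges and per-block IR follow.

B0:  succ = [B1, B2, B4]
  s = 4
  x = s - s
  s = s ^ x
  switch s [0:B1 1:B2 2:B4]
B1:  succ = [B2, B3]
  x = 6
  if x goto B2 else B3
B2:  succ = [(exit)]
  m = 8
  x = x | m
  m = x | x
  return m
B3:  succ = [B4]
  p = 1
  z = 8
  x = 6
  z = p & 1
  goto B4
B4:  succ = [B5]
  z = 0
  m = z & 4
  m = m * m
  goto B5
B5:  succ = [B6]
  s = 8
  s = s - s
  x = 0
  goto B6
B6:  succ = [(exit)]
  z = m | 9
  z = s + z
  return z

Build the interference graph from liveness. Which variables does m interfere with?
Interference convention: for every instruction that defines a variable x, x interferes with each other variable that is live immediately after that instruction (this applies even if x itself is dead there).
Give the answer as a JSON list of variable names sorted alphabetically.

Block summaries:
  B0 def {s,x} use ∅
  B1 def {x} use ∅
  B2 def {m,x} use {x}
  B3 def {p,x,z} use ∅
  B4 def {m,z} use ∅
  B5 def {s,x} use ∅
  B6 def {z} use {m,s}

Backward fixpoint:
  B0: in=∅ out={x}
  B1: in=∅ out={x}
  B2: in={x} out=∅
  B3: in=∅ out=∅
  B4: in=∅ out={m}
  B5: in={m} out={m,s}
  B6: in={m,s} out=∅

Interfere edges:
  m — {s,x}
  p — {x,z}
  s — {m,x,z}
  x — {m,p,s}
  z — {p,s}

N(m) = ["s", "x"]

Answer: ["s", "x"]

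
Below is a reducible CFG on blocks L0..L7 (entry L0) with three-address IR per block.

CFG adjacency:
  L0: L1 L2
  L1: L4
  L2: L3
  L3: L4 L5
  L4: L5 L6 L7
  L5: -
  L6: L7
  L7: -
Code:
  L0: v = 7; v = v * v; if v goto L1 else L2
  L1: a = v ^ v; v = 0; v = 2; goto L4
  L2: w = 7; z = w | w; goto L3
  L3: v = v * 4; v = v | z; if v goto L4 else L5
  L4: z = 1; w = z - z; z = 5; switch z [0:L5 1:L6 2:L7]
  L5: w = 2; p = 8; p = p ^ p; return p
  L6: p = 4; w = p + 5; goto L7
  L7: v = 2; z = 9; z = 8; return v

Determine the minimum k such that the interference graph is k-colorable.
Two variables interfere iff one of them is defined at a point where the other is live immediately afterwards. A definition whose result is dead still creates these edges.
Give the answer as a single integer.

Answer: 2

Working:
def/use:
  L0 def {v} use ∅
  L1 def {a,v} use {v}
  L2 def {w,z} use ∅
  L3 def {v} use {v,z}
  L4 def {w,z} use ∅
  L5 def {p,w} use ∅
  L6 def {p,w} use ∅
  L7 def {v,z} use ∅

Liveness:
  L0 li=∅ lo={v}
  L1 li={v} lo=∅
  L2 li={v} lo={v,z}
  L3 li={v,z} lo=∅
  L4 li=∅ lo=∅
  L5 li=∅ lo=∅
  L6 li=∅ lo=∅
  L7 li=∅ lo=∅

Conflict graph:
  a↔∅
  p↔∅
  v↔{w,z}
  w↔{v}
  z↔{v}

Colouring:
  lower bound: {v,w} mutually conflict ⇒ χ ≥ 2
  assign a→r0 p→r0 v→r0 w→r1 z→r1 — no edge inside a register ⇒ χ ≤ 2
  χ = 2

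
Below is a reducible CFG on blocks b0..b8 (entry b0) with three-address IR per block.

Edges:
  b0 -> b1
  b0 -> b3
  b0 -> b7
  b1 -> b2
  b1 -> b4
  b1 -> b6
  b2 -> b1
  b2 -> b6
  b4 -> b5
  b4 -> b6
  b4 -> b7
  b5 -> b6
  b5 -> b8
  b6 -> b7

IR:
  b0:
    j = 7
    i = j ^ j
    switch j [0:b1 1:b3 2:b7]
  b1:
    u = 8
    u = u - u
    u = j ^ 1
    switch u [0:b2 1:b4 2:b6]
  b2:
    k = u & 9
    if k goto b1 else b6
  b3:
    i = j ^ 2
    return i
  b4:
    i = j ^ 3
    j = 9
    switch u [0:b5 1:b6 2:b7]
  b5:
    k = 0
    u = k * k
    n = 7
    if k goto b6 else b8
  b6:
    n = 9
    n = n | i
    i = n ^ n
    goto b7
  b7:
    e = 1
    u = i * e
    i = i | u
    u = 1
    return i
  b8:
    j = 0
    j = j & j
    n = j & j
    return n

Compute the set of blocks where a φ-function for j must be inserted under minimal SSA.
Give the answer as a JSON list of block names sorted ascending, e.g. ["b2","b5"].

Answer: ["b6", "b7"]

Derivation:
idom tree: b1←b0 b2←b1 b3←b0 b4←b1 b5←b4 b6←b1 b7←b0 b8←b5
Dom∩ at merges:
  b1: preds {b0,b2}: {b0} ∩ {b0,b1,b2} = {b0}; idom=b0
  b6: preds {b1,b2,b4,b5}: {b0,b1} ∩ {b0,b1,b2} ∩ {b0,b1,b4} ∩ {b0,b1,b4,b5} = {b0,b1}; idom=b1
  b7: preds {b0,b4,b6}: {b0} ∩ {b0,b1,b4} ∩ {b0,b1,b6} = {b0}; idom=b0

DF derivation:
  join b1 pred b0: · stop@b0
  join b1 pred b2: b2→b1 stop@b0
  join b6 pred b1: · stop@b1
  join b6 pred b2: b2 stop@b1
  join b6 pred b4: b4 stop@b1
  join b6 pred b5: b5→b4 stop@b1
  join b7 pred b0: · stop@b0
  join b7 pred b4: b4→b1 stop@b0
  join b7 pred b6: b6→b1 stop@b0
  b0: DF=∅
  b1: DF={b1,b7}
  b2: DF={b1,b6}
  b3: DF=∅
  b4: DF={b6,b7}
  b5: DF={b6}
  b6: DF={b7}
  b7: DF=∅
  b8: DF=∅

φ for j: defs {b0,b4,b8}
  DF⁺ = {b6,b7}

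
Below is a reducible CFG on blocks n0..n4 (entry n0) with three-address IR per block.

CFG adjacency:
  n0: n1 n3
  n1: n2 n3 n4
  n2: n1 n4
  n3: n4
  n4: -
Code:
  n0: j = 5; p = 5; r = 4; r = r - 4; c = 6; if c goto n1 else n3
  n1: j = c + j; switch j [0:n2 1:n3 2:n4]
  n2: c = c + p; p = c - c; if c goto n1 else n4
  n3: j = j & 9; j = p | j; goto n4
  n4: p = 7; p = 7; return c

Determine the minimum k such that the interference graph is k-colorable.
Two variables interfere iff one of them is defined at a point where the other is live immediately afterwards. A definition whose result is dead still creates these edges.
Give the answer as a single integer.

Answer: 3

Working:
def/use:
  n0: {c,j,p,r} / ∅
  n1: {j} / {c,j}
  n2: {c,p} / {c,p}
  n3: {j} / {j,p}
  n4: {p} / {c}

Live sets:
  n0 li=∅ lo={c,j,p}
  n1 li={c,j,p} lo={c,j,p}
  n2 li={c,j,p} lo={c,j,p}
  n3 li={c,j,p} lo={c}
  n4 li={c} lo=∅

Interfere edges:
  c — {j,p}
  j — {c,p,r}
  p — {c,j,r}
  r — {j,p}

Chromatic number:
  lower bound: {c,j,p} mutually conflict ⇒ χ ≥ 3
  3-colouring: R0={j}  R1={p}  R2={c,r}
  χ = 3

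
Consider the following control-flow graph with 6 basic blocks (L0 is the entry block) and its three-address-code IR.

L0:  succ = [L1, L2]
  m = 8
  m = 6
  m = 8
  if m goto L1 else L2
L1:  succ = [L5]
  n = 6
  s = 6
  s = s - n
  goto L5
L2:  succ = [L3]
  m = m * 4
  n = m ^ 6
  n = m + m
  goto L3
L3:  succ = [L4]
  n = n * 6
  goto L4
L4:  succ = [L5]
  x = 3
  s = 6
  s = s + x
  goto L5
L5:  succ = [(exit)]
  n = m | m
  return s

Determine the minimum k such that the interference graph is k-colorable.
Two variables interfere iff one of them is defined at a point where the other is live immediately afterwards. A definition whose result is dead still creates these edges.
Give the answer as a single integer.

Block summaries:
  L0 def {m} use ∅
  L1 def {n,s} use ∅
  L2 def {m,n} use {m}
  L3 def {n} use {n}
  L4 def {s,x} use ∅
  L5 def {n} use {m,s}

Backward fixpoint:
  L0: in=∅ out={m}
  L1: in={m} out={m,s}
  L2: in={m} out={m,n}
  L3: in={m,n} out={m}
  L4: in={m} out={m,s}
  L5: in={m,s} out=∅

Conflict graph:
  m — {n,s,x}
  n — {m,s}
  s — {m,n,x}
  x — {m,s}

Colouring:
  lower bound: {m,n,s} mutually conflict ⇒ χ ≥ 3
  3-colouring: r0={m}  r1={s}  r2={n,x}
  χ = 3

Answer: 3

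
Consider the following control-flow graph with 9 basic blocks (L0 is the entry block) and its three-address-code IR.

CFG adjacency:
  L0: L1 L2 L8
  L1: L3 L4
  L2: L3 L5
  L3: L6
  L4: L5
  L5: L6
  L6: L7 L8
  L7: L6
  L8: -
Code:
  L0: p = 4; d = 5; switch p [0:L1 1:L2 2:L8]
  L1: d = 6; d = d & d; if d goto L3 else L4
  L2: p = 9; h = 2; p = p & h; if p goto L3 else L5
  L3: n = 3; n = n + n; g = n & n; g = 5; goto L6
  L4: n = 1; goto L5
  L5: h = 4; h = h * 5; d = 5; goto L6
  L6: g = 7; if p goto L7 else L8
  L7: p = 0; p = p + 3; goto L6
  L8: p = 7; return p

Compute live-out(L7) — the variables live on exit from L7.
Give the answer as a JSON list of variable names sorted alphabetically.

Per-block:
  L0: def={d,p} ue=∅
  L1: def={d} ue=∅
  L2: def={h,p} ue=∅
  L3: def={g,n} ue=∅
  L4: def={n} ue=∅
  L5: def={d,h} ue=∅
  L6: def={g} ue={p}
  L7: def={p} ue=∅
  L8: def={p} ue=∅

Liveness:
  live L0: ∅→{p}
  live L1: {p}→{p}
  live L2: ∅→{p}
  live L3: {p}→{p}
  live L4: {p}→{p}
  live L5: {p}→{p}
  live L6: {p}→∅
  live L7: ∅→{p}
  live L8: ∅→∅

live-out(L7) = ["p"]

Answer: ["p"]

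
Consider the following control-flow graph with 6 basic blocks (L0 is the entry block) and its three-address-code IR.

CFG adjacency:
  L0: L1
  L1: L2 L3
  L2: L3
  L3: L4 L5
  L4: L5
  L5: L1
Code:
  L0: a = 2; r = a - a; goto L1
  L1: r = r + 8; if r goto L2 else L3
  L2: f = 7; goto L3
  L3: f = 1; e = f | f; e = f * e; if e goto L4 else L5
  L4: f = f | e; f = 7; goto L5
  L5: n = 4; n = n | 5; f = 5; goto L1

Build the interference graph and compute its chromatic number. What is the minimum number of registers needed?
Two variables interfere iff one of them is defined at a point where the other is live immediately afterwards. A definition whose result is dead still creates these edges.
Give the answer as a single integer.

Per-block:
  L0: def={a,r} ue=∅
  L1: def={r} ue={r}
  L2: def={f} ue=∅
  L3: def={e,f} ue=∅
  L4: def={f} ue={e,f}
  L5: def={f,n} ue=∅

Liveness:
  L0: in=∅ out={r}
  L1: in={r} out={r}
  L2: in={r} out={r}
  L3: in={r} out={e,f,r}
  L4: in={e,f,r} out={r}
  L5: in={r} out={r}

Interference:
  a: ∅
  e: {f,r}
  f: {e,r}
  n: {r}
  r: {e,f,n}

Registers:
  lower bound: {e,f,r} mutually conflict ⇒ χ ≥ 3
  assign a→c0 e→c1 f→c2 n→c1 r→c0 — no edge inside a register ⇒ χ ≤ 3
  χ = 3

Answer: 3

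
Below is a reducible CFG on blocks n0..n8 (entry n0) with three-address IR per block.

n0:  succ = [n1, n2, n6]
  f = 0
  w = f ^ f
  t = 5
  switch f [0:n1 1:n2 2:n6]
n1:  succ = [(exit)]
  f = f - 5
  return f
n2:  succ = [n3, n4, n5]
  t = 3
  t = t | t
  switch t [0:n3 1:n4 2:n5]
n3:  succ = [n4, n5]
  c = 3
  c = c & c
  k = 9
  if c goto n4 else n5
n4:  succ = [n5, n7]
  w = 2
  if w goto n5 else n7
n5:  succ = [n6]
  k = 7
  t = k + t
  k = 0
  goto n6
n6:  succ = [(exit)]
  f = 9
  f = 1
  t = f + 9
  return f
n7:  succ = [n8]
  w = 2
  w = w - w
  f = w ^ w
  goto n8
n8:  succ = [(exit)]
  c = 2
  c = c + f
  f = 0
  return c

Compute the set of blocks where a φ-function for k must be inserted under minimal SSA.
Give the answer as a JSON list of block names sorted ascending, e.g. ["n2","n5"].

Answer: ["n4", "n5", "n6"]

Derivation:
idom tree: n1←n0 n2←n0 n3←n2 n4←n2 n5←n2 n6←n0 n7←n4 n8←n7
Dom at joins:
  n4: preds {n2,n3}: {n0,n2} ∩ {n0,n2,n3} = {n0,n2}; idom=n2
  n5: preds {n2,n3,n4}: {n0,n2} ∩ {n0,n2,n3} ∩ {n0,n2,n4} = {n0,n2}; idom=n2
  n6: preds {n0,n5}: {n0} ∩ {n0,n2,n5} = {n0}; idom=n0

DF walk-up:
  join n4 pred n2: · stop@n2
  join n4 pred n3: n3 stop@n2
  join n5 pred n2: · stop@n2
  join n5 pred n3: n3 stop@n2
  join n5 pred n4: n4 stop@n2
  join n6 pred n0: · stop@n0
  join n6 pred n5: n5→n2 stop@n0
  n0 → ∅
  n1 → ∅
  n2 → {n6}
  n3 → {n4,n5}
  n4 → {n5}
  n5 → {n6}
  n6 → ∅
  n7 → ∅
  n8 → ∅

φ for k: defs {n3,n5}
  DF⁺ = {n4,n5,n6}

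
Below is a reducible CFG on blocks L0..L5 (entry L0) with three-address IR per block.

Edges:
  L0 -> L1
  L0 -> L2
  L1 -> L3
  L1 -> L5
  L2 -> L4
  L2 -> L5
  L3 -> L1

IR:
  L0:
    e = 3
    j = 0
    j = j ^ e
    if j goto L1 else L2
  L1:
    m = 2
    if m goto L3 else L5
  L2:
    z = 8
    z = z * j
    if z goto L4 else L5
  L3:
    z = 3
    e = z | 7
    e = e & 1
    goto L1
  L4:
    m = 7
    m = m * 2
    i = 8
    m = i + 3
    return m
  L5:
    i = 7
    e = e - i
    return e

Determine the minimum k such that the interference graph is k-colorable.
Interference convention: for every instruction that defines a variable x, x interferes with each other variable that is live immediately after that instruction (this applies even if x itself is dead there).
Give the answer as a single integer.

Block summaries:
  L0 def {e,j} use ∅
  L1 def {m} use ∅
  L2 def {z} use {j}
  L3 def {e,z} use ∅
  L4 def {i,m} use ∅
  L5 def {e,i} use {e}

Live sets:
  L0 li=∅ lo={e,j}
  L1 li={e} lo={e}
  L2 li={e,j} lo={e}
  L3 li=∅ lo={e}
  L4 li=∅ lo=∅
  L5 li={e} lo=∅

Conflict graph:
  e: {i,j,m,z}
  i: {e}
  j: {e,z}
  m: {e}
  z: {e,j}

Registers:
  lower bound: {e,j,z} mutually conflict ⇒ χ ≥ 3
  assign e→c0 i→c1 j→c1 m→c1 z→c2 — no edge inside a register ⇒ χ ≤ 3
  χ = 3

Answer: 3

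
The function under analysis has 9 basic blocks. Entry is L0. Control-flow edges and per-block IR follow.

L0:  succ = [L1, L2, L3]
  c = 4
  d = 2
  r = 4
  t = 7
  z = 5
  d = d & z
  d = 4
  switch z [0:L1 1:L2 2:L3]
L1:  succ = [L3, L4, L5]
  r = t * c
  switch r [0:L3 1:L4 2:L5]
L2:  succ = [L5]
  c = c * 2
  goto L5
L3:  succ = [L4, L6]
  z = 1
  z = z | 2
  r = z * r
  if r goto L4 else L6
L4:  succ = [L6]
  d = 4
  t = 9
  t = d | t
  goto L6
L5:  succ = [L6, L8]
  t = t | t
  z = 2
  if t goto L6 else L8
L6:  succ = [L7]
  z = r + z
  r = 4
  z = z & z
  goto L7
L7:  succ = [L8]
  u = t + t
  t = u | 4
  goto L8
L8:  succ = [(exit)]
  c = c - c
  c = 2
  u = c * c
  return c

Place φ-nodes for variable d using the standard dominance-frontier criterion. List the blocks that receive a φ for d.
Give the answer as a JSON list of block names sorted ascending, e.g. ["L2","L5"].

Answer: ["L6", "L8"]

Working:
idom tree: L1←L0 L2←L0 L3←L0 L4←L0 L5←L0 L6←L0 L7←L6 L8←L0
Join-block Dom:
  L3: preds {L0,L1}: {L0} ∩ {L0,L1} = {L0}; idom=L0
  L4: preds {L1,L3}: {L0,L1} ∩ {L0,L3} = {L0}; idom=L0
  L5: preds {L1,L2}: {L0,L1} ∩ {L0,L2} = {L0}; idom=L0
  L6: preds {L3,L4,L5}: {L0,L3} ∩ {L0,L4} ∩ {L0,L5} = {L0}; idom=L0
  L8: preds {L5,L7}: {L0,L5} ∩ {L0,L6,L7} = {L0}; idom=L0

Frontier:
  join L3 pred L0: · stop@L0
  join L3 pred L1: L1 stop@L0
  join L4 pred L1: L1 stop@L0
  join L4 pred L3: L3 stop@L0
  join L5 pred L1: L1 stop@L0
  join L5 pred L2: L2 stop@L0
  join L6 pred L3: L3 stop@L0
  join L6 pred L4: L4 stop@L0
  join L6 pred L5: L5 stop@L0
  join L8 pred L5: L5 stop@L0
  join L8 pred L7: L7→L6 stop@L0
  L0 → ∅
  L1 → {L3,L4,L5}
  L2 → {L5}
  L3 → {L4,L6}
  L4 → {L6}
  L5 → {L6,L8}
  L6 → {L8}
  L7 → {L8}
  L8 → ∅

φ for d: defs {L0,L4}
  DF⁺ = {L6,L8}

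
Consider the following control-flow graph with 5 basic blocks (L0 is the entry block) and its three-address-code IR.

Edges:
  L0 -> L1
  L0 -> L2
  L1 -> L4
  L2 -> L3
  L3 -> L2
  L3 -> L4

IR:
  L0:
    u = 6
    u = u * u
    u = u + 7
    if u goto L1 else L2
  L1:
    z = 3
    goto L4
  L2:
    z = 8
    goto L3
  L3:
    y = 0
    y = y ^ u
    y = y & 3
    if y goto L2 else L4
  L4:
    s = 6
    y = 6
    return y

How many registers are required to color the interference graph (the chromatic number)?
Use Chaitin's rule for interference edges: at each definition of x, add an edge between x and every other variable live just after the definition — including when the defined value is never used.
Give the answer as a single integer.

Block summaries:
  L0: def={u} ue=∅
  L1: def={z} ue=∅
  L2: def={z} ue=∅
  L3: def={y} ue={u}
  L4: def={s,y} ue=∅

Liveness:
  L0 li=∅ lo={u}
  L1 li=∅ lo=∅
  L2 li={u} lo={u}
  L3 li={u} lo={u}
  L4 li=∅ lo=∅

Conflict graph:
  s↔∅
  u↔{y,z}
  y↔{u}
  z↔{u}

Chromatic number:
  {u,y} pairwise interfere (2-clique) ⇒ χ ≥ 2
  2-colouring: R0={s,u}  R1={y,z}
  χ = 2

Answer: 2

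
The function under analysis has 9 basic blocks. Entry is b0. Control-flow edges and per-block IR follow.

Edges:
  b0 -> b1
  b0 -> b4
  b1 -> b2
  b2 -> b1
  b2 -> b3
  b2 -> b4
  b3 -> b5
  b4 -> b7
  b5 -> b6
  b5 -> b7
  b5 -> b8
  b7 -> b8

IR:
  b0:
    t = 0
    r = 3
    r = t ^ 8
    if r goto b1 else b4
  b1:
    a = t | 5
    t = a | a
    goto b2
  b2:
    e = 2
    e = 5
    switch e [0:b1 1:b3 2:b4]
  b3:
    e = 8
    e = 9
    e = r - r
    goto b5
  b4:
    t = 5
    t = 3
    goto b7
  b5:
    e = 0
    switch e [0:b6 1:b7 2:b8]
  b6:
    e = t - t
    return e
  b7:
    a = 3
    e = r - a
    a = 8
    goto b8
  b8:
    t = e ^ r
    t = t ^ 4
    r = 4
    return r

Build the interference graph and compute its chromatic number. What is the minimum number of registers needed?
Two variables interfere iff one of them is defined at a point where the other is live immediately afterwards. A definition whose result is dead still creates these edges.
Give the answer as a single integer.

def/use:
  b0: {r,t} / ∅
  b1: {a,t} / {t}
  b2: {e} / ∅
  b3: {e} / {r}
  b4: {t} / ∅
  b5: {e} / ∅
  b6: {e} / {t}
  b7: {a,e} / {r}
  b8: {r,t} / {e,r}

Live sets:
  live b0: ∅→{r,t}
  live b1: {r,t}→{r,t}
  live b2: {r,t}→{r,t}
  live b3: {r,t}→{r,t}
  live b4: {r}→{r}
  live b5: {r,t}→{e,r,t}
  live b6: {t}→∅
  live b7: {r}→{e,r}
  live b8: {e,r}→∅

Interfere edges:
  a↔{e,r}
  e↔{a,r,t}
  r↔{a,e,t}
  t↔{e,r}

Colouring:
  clique {a,e,r} ⇒ need ≥ 3
  3-colouring: r0={e}  r1={r}  r2={a,t}
  χ = 3

Answer: 3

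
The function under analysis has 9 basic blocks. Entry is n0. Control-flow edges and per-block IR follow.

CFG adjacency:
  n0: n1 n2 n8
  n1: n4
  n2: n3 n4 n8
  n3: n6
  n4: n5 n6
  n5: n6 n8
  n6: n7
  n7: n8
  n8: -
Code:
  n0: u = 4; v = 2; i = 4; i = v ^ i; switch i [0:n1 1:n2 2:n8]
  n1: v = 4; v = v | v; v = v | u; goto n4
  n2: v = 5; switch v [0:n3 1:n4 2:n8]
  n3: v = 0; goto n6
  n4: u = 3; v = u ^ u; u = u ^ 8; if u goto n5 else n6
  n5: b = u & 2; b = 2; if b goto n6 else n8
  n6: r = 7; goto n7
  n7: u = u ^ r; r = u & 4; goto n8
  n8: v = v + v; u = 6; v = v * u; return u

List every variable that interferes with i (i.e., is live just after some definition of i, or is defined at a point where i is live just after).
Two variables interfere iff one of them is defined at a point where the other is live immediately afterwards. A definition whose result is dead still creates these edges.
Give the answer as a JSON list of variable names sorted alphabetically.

Answer: ["u", "v"]

Analysis:
Block summaries:
  n0: {i,u,v} / ∅
  n1: {v} / {u}
  n2: {v} / ∅
  n3: {v} / ∅
  n4: {u,v} / ∅
  n5: {b} / {u}
  n6: {r} / ∅
  n7: {r,u} / {r,u}
  n8: {u,v} / {v}

Backward fixpoint:
  live n0: ∅→{u,v}
  live n1: {u}→∅
  live n2: {u}→{u,v}
  live n3: {u}→{u,v}
  live n4: ∅→{u,v}
  live n5: {u,v}→{u,v}
  live n6: {u,v}→{r,u,v}
  live n7: {r,u,v}→{v}
  live n8: {v}→∅

Interference:
  b↔{u,v}
  i↔{u,v}
  r↔{u,v}
  u↔{b,i,r,v}
  v↔{b,i,r,u}

N(i) = ["u", "v"]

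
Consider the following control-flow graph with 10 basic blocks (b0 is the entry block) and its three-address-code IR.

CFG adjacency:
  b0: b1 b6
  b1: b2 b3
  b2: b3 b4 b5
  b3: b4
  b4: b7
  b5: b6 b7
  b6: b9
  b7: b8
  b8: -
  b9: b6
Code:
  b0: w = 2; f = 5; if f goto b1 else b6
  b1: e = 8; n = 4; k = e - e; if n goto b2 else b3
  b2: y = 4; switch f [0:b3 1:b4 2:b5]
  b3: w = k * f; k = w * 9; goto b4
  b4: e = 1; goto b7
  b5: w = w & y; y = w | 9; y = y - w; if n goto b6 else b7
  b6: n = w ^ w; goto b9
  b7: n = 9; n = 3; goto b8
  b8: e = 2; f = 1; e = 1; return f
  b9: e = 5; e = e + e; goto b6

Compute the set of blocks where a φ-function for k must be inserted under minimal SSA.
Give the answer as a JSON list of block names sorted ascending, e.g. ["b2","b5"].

Answer: ["b4", "b6", "b7"]

Analysis:
idom tree: b1←b0 b2←b1 b3←b1 b4←b1 b5←b2 b6←b0 b7←b1 b8←b7 b9←b6
Dom∩ at merges:
  b3: preds {b1,b2}: {b0,b1} ∩ {b0,b1,b2} = {b0,b1}; idom=b1
  b4: preds {b2,b3}: {b0,b1,b2} ∩ {b0,b1,b3} = {b0,b1}; idom=b1
  b6: preds {b0,b5,b9}: {b0} ∩ {b0,b1,b2,b5} ∩ {b0,b6,b9} = {b0}; idom=b0
  b7: preds {b4,b5}: {b0,b1,b4} ∩ {b0,b1,b2,b5} = {b0,b1}; idom=b1

Frontier:
  b3←b1: walk · to b1
  b3←b2: walk b2 to b1
  b4←b2: walk b2 to b1
  b4←b3: walk b3 to b1
  b6←b0: walk · to b0
  b6←b5: walk b5→b2→b1 to b0
  b6←b9: walk b9→b6 to b0
  b7←b4: walk b4 to b1
  b7←b5: walk b5→b2 to b1
  DF(b0)=∅
  DF(b1)={b6}
  DF(b2)={b3,b4,b6,b7}
  DF(b3)={b4}
  DF(b4)={b7}
  DF(b5)={b6,b7}
  DF(b6)={b6}
  DF(b7)=∅
  DF(b8)=∅
  DF(b9)={b6}

φ for k: defs {b1,b3}
  DF⁺ = {b4,b6,b7}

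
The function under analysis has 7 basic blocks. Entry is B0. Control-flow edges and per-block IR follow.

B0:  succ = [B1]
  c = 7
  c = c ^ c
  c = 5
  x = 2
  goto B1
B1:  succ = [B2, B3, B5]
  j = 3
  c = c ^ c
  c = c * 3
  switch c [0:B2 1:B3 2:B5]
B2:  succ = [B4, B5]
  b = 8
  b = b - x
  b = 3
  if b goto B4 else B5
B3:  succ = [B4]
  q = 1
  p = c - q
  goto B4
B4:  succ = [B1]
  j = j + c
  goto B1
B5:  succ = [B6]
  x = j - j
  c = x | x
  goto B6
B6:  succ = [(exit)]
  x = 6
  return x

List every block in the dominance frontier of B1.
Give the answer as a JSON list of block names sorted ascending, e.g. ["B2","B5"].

Answer: ["B1"]

Working:
idom tree: B1←B0 B2←B1 B3←B1 B4←B1 B5←B1 B6←B5
Dom∩ at merges:
  B1: preds {B0,B4}: {B0} ∩ {B0,B1,B4} = {B0}; idom=B0
  B4: preds {B2,B3}: {B0,B1,B2} ∩ {B0,B1,B3} = {B0,B1}; idom=B1
  B5: preds {B1,B2}: {B0,B1} ∩ {B0,B1,B2} = {B0,B1}; idom=B1

DF derivation:
  B1←B0: walk · to B0
  B1←B4: walk B4→B1 to B0
  B4←B2: walk B2 to B1
  B4←B3: walk B3 to B1
  B5←B1: walk · to B1
  B5←B2: walk B2 to B1
  B0 → ∅
  B1 → {B1}
  B2 → {B4,B5}
  B3 → {B4}
  B4 → {B1}
  B5 → ∅
  B6 → ∅

DF(B1) = ["B1"]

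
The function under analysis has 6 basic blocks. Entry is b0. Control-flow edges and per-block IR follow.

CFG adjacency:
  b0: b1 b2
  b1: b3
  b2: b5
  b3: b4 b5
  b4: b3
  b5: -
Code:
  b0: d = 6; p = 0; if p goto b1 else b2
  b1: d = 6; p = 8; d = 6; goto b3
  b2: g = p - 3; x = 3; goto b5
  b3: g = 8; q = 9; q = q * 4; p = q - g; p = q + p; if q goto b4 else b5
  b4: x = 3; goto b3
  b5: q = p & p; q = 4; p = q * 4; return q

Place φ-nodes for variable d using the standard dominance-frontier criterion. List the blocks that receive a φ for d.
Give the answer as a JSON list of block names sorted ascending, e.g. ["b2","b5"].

idom tree: b1←b0 b2←b0 b3←b1 b4←b3 b5←b0
Dom at joins:
  b3: preds {b1,b4}: {b0,b1} ∩ {b0,b1,b3,b4} = {b0,b1}; idom=b1
  b5: preds {b2,b3}: {b0,b2} ∩ {b0,b1,b3} = {b0}; idom=b0

DF derivation:
  join b3 pred b1: · stop@b1
  join b3 pred b4: b4→b3 stop@b1
  join b5 pred b2: b2 stop@b0
  join b5 pred b3: b3→b1 stop@b0
  b0: DF=∅
  b1: DF={b5}
  b2: DF={b5}
  b3: DF={b3,b5}
  b4: DF={b3}
  b5: DF=∅

φ for d: defs {b0,b1}
  DF⁺ = {b5}

Answer: ["b5"]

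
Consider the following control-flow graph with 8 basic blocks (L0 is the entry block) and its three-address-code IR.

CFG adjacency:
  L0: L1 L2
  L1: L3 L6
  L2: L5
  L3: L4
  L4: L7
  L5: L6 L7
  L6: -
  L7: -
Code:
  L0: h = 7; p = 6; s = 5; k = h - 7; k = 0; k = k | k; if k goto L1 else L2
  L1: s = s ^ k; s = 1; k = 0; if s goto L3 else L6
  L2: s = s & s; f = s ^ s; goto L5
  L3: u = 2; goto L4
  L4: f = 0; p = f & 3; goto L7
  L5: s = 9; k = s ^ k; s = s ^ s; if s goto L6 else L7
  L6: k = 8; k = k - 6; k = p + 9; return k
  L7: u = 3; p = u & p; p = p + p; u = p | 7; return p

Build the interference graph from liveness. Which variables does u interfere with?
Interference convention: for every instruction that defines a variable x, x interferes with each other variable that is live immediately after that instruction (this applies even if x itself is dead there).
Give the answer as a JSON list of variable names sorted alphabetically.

Answer: ["p"]

Derivation:
Block summaries:
  L0: {h,k,p,s} / ∅
  L1: {k,s} / {k,s}
  L2: {f,s} / {s}
  L3: {u} / ∅
  L4: {f,p} / ∅
  L5: {k,s} / {k}
  L6: {k} / {p}
  L7: {p,u} / {p}

Backward fixpoint:
  live L0: ∅→{k,p,s}
  live L1: {k,p,s}→{p}
  live L2: {k,p,s}→{k,p}
  live L3: ∅→∅
  live L4: ∅→{p}
  live L5: {k,p}→{p}
  live L6: {p}→∅
  live L7: {p}→∅

Interference:
  f↔{k,p}
  h↔{p,s}
  k↔{f,p,s}
  p↔{f,h,k,s,u}
  s↔{h,k,p}
  u↔{p}

N(u) = ["p"]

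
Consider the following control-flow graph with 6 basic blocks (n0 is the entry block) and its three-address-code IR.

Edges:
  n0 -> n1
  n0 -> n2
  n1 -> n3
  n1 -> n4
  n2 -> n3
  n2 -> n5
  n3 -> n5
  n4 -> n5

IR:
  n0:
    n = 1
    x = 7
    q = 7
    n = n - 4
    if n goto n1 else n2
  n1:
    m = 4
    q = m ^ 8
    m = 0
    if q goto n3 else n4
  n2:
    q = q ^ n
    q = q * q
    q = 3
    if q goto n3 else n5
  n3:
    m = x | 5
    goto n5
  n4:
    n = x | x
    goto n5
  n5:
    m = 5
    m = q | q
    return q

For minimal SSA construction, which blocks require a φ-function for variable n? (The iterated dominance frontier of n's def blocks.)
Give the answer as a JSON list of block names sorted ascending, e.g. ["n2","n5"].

idom tree: n1←n0 n2←n0 n3←n0 n4←n1 n5←n0
Dom∩ at merges:
  n3: preds {n1,n2}: {n0,n1} ∩ {n0,n2} = {n0}; idom=n0
  n5: preds {n2,n3,n4}: {n0,n2} ∩ {n0,n3} ∩ {n0,n1,n4} = {n0}; idom=n0

DF derivation:
  join n3 pred n1: n1 stop@n0
  join n3 pred n2: n2 stop@n0
  join n5 pred n2: n2 stop@n0
  join n5 pred n3: n3 stop@n0
  join n5 pred n4: n4→n1 stop@n0
  DF(n0)=∅
  DF(n1)={n3,n5}
  DF(n2)={n3,n5}
  DF(n3)={n5}
  DF(n4)={n5}
  DF(n5)=∅

φ for n: defs {n0,n4}
  DF⁺ = {n5}

Answer: ["n5"]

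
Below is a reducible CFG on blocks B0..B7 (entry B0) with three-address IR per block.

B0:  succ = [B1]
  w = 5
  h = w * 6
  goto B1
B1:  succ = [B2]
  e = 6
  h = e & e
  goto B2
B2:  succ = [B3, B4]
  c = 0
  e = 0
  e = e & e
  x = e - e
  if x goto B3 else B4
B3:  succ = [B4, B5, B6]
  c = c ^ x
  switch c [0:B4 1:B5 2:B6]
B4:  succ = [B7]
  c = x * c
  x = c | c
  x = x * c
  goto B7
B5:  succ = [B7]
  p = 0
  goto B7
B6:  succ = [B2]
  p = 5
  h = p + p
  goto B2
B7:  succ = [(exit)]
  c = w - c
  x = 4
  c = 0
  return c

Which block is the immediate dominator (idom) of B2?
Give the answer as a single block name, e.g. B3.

idom tree: B1←B0 B2←B1 B3←B2 B4←B2 B5←B3 B6←B3 B7←B2
Join-block Dom:
  B2: preds {B1,B6}: {B0,B1} ∩ {B0,B1,B2,B3,B6} = {B0,B1}; idom=B1
  B4: preds {B2,B3}: {B0,B1,B2} ∩ {B0,B1,B2,B3} = {B0,B1,B2}; idom=B2
  B7: preds {B4,B5}: {B0,B1,B2,B4} ∩ {B0,B1,B2,B3,B5} = {B0,B1,B2}; idom=B2

idom(B2) = B1

Answer: B1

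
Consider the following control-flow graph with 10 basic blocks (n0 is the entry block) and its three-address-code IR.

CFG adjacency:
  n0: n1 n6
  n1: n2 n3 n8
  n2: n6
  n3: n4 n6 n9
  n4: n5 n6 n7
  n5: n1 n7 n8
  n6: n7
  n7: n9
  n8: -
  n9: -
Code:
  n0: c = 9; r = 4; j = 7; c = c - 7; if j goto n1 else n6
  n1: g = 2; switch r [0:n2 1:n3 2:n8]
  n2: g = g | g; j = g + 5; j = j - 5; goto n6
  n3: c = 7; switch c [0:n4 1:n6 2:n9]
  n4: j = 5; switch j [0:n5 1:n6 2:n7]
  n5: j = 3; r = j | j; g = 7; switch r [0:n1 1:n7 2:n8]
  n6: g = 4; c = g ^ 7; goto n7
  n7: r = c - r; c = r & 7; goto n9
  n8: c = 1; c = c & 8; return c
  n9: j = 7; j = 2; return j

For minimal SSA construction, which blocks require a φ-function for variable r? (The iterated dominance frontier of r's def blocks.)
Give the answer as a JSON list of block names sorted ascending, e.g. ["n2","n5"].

Answer: ["n1", "n6", "n7", "n8", "n9"]

Derivation:
idom tree: n1←n0 n2←n1 n3←n1 n4←n3 n5←n4 n6←n0 n7←n0 n8←n1 n9←n0
Dom∩ at merges:
  n1: preds {n0,n5}: {n0} ∩ {n0,n1,n3,n4,n5} = {n0}; idom=n0
  n6: preds {n0,n2,n3,n4}: {n0} ∩ {n0,n1,n2} ∩ {n0,n1,n3} ∩ {n0,n1,n3,n4} = {n0}; idom=n0
  n7: preds {n4,n5,n6}: {n0,n1,n3,n4} ∩ {n0,n1,n3,n4,n5} ∩ {n0,n6} = {n0}; idom=n0
  n8: preds {n1,n5}: {n0,n1} ∩ {n0,n1,n3,n4,n5} = {n0,n1}; idom=n1
  n9: preds {n3,n7}: {n0,n1,n3} ∩ {n0,n7} = {n0}; idom=n0

DF derivation:
  join n1 pred n0: · stop@n0
  join n1 pred n5: n5→n4→n3→n1 stop@n0
  join n6 pred n0: · stop@n0
  join n6 pred n2: n2→n1 stop@n0
  join n6 pred n3: n3→n1 stop@n0
  join n6 pred n4: n4→n3→n1 stop@n0
  join n7 pred n4: n4→n3→n1 stop@n0
  join n7 pred n5: n5→n4→n3→n1 stop@n0
  join n7 pred n6: n6 stop@n0
  join n8 pred n1: · stop@n1
  join n8 pred n5: n5→n4→n3 stop@n1
  join n9 pred n3: n3→n1 stop@n0
  join n9 pred n7: n7 stop@n0
  n0 → ∅
  n1 → {n1,n6,n7,n9}
  n2 → {n6}
  n3 → {n1,n6,n7,n8,n9}
  n4 → {n1,n6,n7,n8}
  n5 → {n1,n7,n8}
  n6 → {n7}
  n7 → {n9}
  n8 → ∅
  n9 → ∅

φ for r: defs {n0,n5,n7}
  DF⁺ = {n1,n6,n7,n8,n9}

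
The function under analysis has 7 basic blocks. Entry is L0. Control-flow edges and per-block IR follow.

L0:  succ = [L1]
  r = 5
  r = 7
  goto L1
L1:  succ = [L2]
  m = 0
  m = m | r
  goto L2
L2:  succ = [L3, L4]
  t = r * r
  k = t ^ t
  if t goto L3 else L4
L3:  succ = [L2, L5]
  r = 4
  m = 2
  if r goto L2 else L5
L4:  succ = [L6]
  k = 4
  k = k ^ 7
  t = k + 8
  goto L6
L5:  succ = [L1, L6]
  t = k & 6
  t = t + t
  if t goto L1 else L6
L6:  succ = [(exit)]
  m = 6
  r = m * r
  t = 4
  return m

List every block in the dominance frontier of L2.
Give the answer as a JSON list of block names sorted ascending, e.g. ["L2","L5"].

idom tree: L1←L0 L2←L1 L3←L2 L4←L2 L5←L3 L6←L2
Dom∩ at merges:
  L1: preds {L0,L5}: {L0} ∩ {L0,L1,L2,L3,L5} = {L0}; idom=L0
  L2: preds {L1,L3}: {L0,L1} ∩ {L0,L1,L2,L3} = {L0,L1}; idom=L1
  L6: preds {L4,L5}: {L0,L1,L2,L4} ∩ {L0,L1,L2,L3,L5} = {L0,L1,L2}; idom=L2

Frontier:
  join L1 pred L0: · stop@L0
  join L1 pred L5: L5→L3→L2→L1 stop@L0
  join L2 pred L1: · stop@L1
  join L2 pred L3: L3→L2 stop@L1
  join L6 pred L4: L4 stop@L2
  join L6 pred L5: L5→L3 stop@L2
  L0 → ∅
  L1 → {L1}
  L2 → {L1,L2}
  L3 → {L1,L2,L6}
  L4 → {L6}
  L5 → {L1,L6}
  L6 → ∅

DF(L2) = ["L1", "L2"]

Answer: ["L1", "L2"]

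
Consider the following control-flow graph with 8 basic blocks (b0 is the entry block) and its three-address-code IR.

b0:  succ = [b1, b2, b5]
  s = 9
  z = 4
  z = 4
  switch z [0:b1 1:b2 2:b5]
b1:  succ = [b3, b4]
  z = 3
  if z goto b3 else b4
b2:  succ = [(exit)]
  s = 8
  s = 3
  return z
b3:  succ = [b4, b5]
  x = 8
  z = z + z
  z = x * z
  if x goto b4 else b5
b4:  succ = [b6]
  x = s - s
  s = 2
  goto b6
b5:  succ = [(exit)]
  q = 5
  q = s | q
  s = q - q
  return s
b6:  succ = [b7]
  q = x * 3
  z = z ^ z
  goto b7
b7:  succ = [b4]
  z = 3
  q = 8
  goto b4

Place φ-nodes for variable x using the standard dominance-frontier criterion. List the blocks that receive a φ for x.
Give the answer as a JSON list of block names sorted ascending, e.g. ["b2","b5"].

Answer: ["b4", "b5"]

Derivation:
idom tree: b1←b0 b2←b0 b3←b1 b4←b1 b5←b0 b6←b4 b7←b6
Dom at joins:
  b4: preds {b1,b3,b7}: {b0,b1} ∩ {b0,b1,b3} ∩ {b0,b1,b4,b6,b7} = {b0,b1}; idom=b1
  b5: preds {b0,b3}: {b0} ∩ {b0,b1,b3} = {b0}; idom=b0

DF walk-up:
  join b4 pred b1: · stop@b1
  join b4 pred b3: b3 stop@b1
  join b4 pred b7: b7→b6→b4 stop@b1
  join b5 pred b0: · stop@b0
  join b5 pred b3: b3→b1 stop@b0
  b0 → ∅
  b1 → {b5}
  b2 → ∅
  b3 → {b4,b5}
  b4 → {b4}
  b5 → ∅
  b6 → {b4}
  b7 → {b4}

φ for x: defs {b3,b4}
  DF⁺ = {b4,b5}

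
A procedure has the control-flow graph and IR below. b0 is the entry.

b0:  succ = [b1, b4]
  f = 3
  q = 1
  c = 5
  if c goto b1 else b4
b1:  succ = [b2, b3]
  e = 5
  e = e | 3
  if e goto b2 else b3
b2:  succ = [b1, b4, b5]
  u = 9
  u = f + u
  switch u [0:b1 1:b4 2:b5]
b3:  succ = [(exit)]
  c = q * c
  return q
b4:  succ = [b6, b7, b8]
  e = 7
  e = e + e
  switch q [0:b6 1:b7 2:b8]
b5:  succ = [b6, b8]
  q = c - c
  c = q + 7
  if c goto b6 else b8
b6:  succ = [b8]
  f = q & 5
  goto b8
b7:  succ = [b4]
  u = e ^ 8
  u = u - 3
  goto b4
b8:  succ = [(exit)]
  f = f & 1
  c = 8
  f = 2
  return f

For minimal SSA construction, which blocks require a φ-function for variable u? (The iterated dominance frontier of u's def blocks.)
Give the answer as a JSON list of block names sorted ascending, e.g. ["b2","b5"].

idom tree: b1←b0 b2←b1 b3←b1 b4←b0 b5←b2 b6←b0 b7←b4 b8←b0
Dom at joins:
  b1: preds {b0,b2}: {b0} ∩ {b0,b1,b2} = {b0}; idom=b0
  b4: preds {b0,b2,b7}: {b0} ∩ {b0,b1,b2} ∩ {b0,b4,b7} = {b0}; idom=b0
  b6: preds {b4,b5}: {b0,b4} ∩ {b0,b1,b2,b5} = {b0}; idom=b0
  b8: preds {b4,b5,b6}: {b0,b4} ∩ {b0,b1,b2,b5} ∩ {b0,b6} = {b0}; idom=b0

Frontier:
  b1←b0: walk · to b0
  b1←b2: walk b2→b1 to b0
  b4←b0: walk · to b0
  b4←b2: walk b2→b1 to b0
  b4←b7: walk b7→b4 to b0
  b6←b4: walk b4 to b0
  b6←b5: walk b5→b2→b1 to b0
  b8←b4: walk b4 to b0
  b8←b5: walk b5→b2→b1 to b0
  b8←b6: walk b6 to b0
  DF(b0)=∅
  DF(b1)={b1,b4,b6,b8}
  DF(b2)={b1,b4,b6,b8}
  DF(b3)=∅
  DF(b4)={b4,b6,b8}
  DF(b5)={b6,b8}
  DF(b6)={b8}
  DF(b7)={b4}
  DF(b8)=∅

φ for u: defs {b2,b7}
  DF⁺ = {b1,b4,b6,b8}

Answer: ["b1", "b4", "b6", "b8"]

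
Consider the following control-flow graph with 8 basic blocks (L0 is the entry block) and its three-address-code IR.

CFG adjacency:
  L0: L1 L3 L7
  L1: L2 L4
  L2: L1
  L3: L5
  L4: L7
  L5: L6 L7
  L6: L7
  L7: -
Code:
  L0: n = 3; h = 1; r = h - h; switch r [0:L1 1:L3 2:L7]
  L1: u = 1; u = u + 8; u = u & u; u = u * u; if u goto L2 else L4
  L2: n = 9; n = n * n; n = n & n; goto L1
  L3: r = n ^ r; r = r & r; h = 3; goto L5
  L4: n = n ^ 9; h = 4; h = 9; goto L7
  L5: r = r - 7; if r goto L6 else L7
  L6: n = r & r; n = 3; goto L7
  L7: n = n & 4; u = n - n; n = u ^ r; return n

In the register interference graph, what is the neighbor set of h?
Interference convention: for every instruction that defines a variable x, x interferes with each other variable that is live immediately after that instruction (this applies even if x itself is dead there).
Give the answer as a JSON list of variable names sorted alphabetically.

Answer: ["n", "r"]

Working:
def/use:
  L0: def={h,n,r} ue=∅
  L1: def={u} ue=∅
  L2: def={n} ue=∅
  L3: def={h,r} ue={n,r}
  L4: def={h,n} ue={n}
  L5: def={r} ue={r}
  L6: def={n} ue={r}
  L7: def={n,u} ue={n,r}

Backward fixpoint:
  L0 li=∅ lo={n,r}
  L1 li={n,r} lo={n,r}
  L2 li={r} lo={n,r}
  L3 li={n,r} lo={n,r}
  L4 li={n,r} lo={n,r}
  L5 li={n,r} lo={n,r}
  L6 li={r} lo={n,r}
  L7 li={n,r} lo=∅

Interference:
  h: {n,r}
  n: {h,r,u}
  r: {h,n,u}
  u: {n,r}

N(h) = ["n", "r"]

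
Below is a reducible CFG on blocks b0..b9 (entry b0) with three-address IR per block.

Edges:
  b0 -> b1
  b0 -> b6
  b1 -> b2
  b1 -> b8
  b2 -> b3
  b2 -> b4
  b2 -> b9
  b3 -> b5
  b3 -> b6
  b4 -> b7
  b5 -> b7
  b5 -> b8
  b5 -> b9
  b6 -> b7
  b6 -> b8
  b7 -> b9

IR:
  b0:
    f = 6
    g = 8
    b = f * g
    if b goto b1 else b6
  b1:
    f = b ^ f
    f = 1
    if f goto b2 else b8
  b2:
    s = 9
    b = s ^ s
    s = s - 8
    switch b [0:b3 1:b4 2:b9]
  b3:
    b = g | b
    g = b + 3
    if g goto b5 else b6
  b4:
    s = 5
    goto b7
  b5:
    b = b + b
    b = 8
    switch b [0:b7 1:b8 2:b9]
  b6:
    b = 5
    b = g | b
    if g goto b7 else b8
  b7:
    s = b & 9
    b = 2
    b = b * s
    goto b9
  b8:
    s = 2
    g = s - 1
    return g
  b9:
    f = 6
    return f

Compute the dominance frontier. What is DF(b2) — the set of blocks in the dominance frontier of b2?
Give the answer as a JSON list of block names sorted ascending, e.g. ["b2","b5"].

idom tree: b1←b0 b2←b1 b3←b2 b4←b2 b5←b3 b6←b0 b7←b0 b8←b0 b9←b0
Dom at joins:
  b6: preds {b0,b3}: {b0} ∩ {b0,b1,b2,b3} = {b0}; idom=b0
  b7: preds {b4,b5,b6}: {b0,b1,b2,b4} ∩ {b0,b1,b2,b3,b5} ∩ {b0,b6} = {b0}; idom=b0
  b8: preds {b1,b5,b6}: {b0,b1} ∩ {b0,b1,b2,b3,b5} ∩ {b0,b6} = {b0}; idom=b0
  b9: preds {b2,b5,b7}: {b0,b1,b2} ∩ {b0,b1,b2,b3,b5} ∩ {b0,b7} = {b0}; idom=b0

DF derivation:
  join b6 pred b0: · stop@b0
  join b6 pred b3: b3→b2→b1 stop@b0
  join b7 pred b4: b4→b2→b1 stop@b0
  join b7 pred b5: b5→b3→b2→b1 stop@b0
  join b7 pred b6: b6 stop@b0
  join b8 pred b1: b1 stop@b0
  join b8 pred b5: b5→b3→b2→b1 stop@b0
  join b8 pred b6: b6 stop@b0
  join b9 pred b2: b2→b1 stop@b0
  join b9 pred b5: b5→b3→b2→b1 stop@b0
  join b9 pred b7: b7 stop@b0
  b0: DF=∅
  b1: DF={b6,b7,b8,b9}
  b2: DF={b6,b7,b8,b9}
  b3: DF={b6,b7,b8,b9}
  b4: DF={b7}
  b5: DF={b7,b8,b9}
  b6: DF={b7,b8}
  b7: DF={b9}
  b8: DF=∅
  b9: DF=∅

DF(b2) = ["b6", "b7", "b8", "b9"]

Answer: ["b6", "b7", "b8", "b9"]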